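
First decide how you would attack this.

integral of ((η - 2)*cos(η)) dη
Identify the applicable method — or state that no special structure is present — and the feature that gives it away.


Method: integration by parts — a polynomial factor η - 2 multiplies cos(η); differentiating η - 2 lowers its degree while cos(η) integrates cleanly, so parts wins.


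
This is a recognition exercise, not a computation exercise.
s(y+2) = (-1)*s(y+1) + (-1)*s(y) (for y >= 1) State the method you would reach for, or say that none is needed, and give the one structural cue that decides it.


Best approach: the characteristic-root method — fixed numeric weights on consecutive terms and no forcing term added: the root method in its home territory.


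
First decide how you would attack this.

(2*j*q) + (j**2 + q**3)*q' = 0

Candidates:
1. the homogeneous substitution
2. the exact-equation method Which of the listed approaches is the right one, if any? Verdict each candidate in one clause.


Best approach: the exact-equation method — the mixed-partials test passes for 2*j*q and j**2 + q**3, so a potential function exists as presented.
- the homogeneous substitution: rescaling both variables together changes the slope, so no ratio substitution collapses it.
- the exact-equation method: applicable, and directly so.


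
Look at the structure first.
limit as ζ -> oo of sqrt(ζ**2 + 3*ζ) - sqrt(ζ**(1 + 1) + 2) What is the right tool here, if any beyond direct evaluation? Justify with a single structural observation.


Verdict: conjugate multiplication — turning the difference into a conjugate-rationalized ratio makes the limit readable.


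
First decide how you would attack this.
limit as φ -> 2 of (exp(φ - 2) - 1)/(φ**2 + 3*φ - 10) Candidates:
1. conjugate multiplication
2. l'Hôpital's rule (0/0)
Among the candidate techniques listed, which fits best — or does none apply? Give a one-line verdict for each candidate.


Best approach: l'Hôpital's rule (0/0) — both numerator and denominator vanish at 2: the genuine 0/0 indeterminate that l'Hôpital exists for. Known elementary limits would finish this too — the rule just bypasses the case analysis.
- conjugate multiplication — multiplying by a conjugate would not remove any indeterminacy here.
- l'Hôpital's rule (0/0) — yes — fits the structure here.


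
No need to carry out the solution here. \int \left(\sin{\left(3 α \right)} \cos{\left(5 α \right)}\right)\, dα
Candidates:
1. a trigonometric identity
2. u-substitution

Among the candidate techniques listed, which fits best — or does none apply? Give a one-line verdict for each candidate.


Verdict: a trigonometric identity — distinct frequencies under one product (\sin{\left(3 α \right)} \cos{\left(5 α \right)}): the product-to-sum identity is the systematic route to an integrable form.
- a trigonometric identity: yes, a natural case for it.
- u-substitution: no subexpression of the integrand serves as a whole-integral substitution inner — individual terms may offer their own, but none carries its derivative as a factor of the full integrand; a working change of variable would have to be constructed from outside the expression.


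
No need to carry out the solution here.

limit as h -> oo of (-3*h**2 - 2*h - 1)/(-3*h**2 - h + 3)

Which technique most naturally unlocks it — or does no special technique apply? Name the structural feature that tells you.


Diagnosis: dominant-term comparison — as h grows, only the highest-degree terms matter — compare leading terms and read the limit off. Viewed as a single quotient this is an ∞/∞ form — an at-infinity application of l'Hôpital's rule would also resolve it; comparing leading growth reads the answer without differentiating.


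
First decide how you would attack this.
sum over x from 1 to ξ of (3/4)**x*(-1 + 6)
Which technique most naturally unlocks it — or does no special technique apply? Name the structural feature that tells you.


Verdict: the geometric series formula — check a ratio of consecutive terms: it is 3/4, independent of the index, so the geometric formula closes the sum.


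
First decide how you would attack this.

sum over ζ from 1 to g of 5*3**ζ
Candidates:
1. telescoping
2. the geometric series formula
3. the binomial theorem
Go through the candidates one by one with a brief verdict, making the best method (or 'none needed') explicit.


Technique: the geometric series formula — check a ratio of consecutive terms: it is 3, independent of the index, so the geometric formula closes the sum.
- telescoping — in the displayed form, no term reappears at a neighboring index to cancel against.
- the geometric series formula — yes — fits the structure here.
- the binomial theorem: there is no pair of bases whose matched powers would reassemble into a single binomial power.


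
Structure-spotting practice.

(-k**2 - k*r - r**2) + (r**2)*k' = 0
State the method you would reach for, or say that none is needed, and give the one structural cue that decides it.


Technique: the homogeneous substitution — solved for the derivative, the right side is unchanged under scaling r and k together — it depends only on the ratio k/r, so substitute a single ratio variable.


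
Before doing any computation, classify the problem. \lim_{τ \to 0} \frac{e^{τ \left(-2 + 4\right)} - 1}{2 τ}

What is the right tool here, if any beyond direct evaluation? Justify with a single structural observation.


Technique: l'Hôpital's rule (0/0) — substituting 0 gives 0 over 0; differentiate top and bottom once and re-evaluate. A first-order expansion at the point is an equally standard path; the rule packages it.


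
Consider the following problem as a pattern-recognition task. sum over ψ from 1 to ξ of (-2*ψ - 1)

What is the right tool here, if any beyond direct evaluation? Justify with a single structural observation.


Best approach: no special technique — with only polynomial terms in ψ present, the classical sum-of-powers identities are all you need.


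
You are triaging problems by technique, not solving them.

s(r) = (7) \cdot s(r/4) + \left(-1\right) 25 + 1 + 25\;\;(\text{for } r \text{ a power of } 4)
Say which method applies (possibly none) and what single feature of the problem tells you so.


Verdict: the master substitution — treat m = log base 4 of r as the new clock: one recursion step advances m by one while r scales by 4.


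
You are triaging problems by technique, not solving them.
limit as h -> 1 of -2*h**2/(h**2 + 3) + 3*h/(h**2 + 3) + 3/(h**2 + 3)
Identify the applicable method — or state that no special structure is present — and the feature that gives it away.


Verdict: no special technique — the expression is continuous at the evaluation point — substitute directly; no indeterminate form appears.


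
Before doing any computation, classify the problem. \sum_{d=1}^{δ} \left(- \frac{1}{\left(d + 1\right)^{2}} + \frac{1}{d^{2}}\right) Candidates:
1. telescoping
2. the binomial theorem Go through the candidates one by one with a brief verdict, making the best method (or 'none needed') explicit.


Best approach: telescoping — the summand is built as \frac{1}{d^{2}} minus its own successor — adjacent terms annihilate down the line.
- telescoping — yes — fits the structure here.
- the binomial theorem: no binomial coefficients pair with matched powers.


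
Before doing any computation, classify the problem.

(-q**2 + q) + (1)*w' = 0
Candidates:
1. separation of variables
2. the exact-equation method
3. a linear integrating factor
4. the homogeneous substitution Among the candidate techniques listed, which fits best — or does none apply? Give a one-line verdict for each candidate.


Technique: no special technique — the slope is a pure function of q; integrate both sides and be done.
- separation of variables — with no unknown in the slope, separating variables is a formality — the equation integrates directly.
- the exact-equation method: with the unknown absent from both coefficients, the cross-partial test holds emptily — nothing for the exact method to work on.
- a linear integrating factor: with the unknown absent the integrating factor is a formality; direct integration is the working structure.
- the homogeneous substitution: the slope changes under joint rescaling, failing the degree-zero test.


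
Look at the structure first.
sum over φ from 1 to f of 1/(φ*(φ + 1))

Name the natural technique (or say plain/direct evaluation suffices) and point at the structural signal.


Best approach: telescoping — poles of 1/(φ*(φ + 1)) differ by an integer, the telltale of a telescoping partial-fraction sum.


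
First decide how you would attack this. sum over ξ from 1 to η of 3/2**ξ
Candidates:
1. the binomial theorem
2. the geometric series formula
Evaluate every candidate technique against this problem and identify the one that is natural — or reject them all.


Verdict: the geometric series formula — consecutive terms stand in a fixed index-free ratio — the geometric sum formula closes it.
- the binomial theorem — there is no pair of bases whose matched powers would reassemble into a single binomial power.
- the geometric series formula: applies; the problem has the shape this method handles.


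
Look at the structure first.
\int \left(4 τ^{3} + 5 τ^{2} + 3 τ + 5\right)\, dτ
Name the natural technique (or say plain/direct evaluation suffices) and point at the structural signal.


Diagnosis: no special technique — every term is a constant multiple of a power of τ; term-wise power-rule integration needs no preliminary transformation.


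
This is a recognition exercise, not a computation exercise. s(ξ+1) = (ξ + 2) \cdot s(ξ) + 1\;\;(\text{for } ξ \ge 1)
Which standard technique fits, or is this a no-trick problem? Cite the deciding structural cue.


Technique: a summation factor — one step of memory with a weight ξ + 2 that changes as the index grows — the summation-factor construction is built for this.


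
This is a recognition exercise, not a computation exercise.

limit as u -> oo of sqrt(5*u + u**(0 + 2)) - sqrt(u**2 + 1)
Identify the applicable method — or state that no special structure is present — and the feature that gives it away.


Best approach: conjugate multiplication — sqrt(5*u + u**(0 + 2)) and sqrt(u**2 + 1) both blow up, but their difference is tame once the conjugate rationalizes it.


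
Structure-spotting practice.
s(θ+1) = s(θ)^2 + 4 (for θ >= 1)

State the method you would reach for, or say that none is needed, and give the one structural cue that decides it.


Verdict: no special technique — no ansatz, no master substitution, no summation factor survives the nonlinearity here.


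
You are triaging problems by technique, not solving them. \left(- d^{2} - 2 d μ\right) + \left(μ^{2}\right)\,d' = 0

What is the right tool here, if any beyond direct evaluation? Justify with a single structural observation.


Technique: the homogeneous substitution — scaling μ and d together leaves the slope fixed — it depends only on d/μ, so substitute the ratio. A Bernoulli substitution is a fair alternative on this equation directly; the homogeneous reading takes it as given.


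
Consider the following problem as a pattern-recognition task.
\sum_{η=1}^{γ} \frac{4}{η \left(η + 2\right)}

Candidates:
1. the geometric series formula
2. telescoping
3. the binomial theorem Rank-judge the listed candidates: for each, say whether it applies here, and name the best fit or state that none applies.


Method: telescoping — poles of \frac{4}{η \left(η + 2\right)} differ by an integer, the telltale of a telescoping partial-fraction sum.
- the geometric series formula: no single multiplier carries one term to the next throughout the sum.
- telescoping: a fit — the right tool for this form.
- the binomial theorem: the summand does not match any term pattern of an expanded binomial power.


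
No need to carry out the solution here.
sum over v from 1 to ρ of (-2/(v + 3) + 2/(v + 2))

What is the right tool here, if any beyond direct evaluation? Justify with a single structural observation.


Technique: telescoping — the summand is 2/(v + 2) minus the same expression shifted by one, so consecutive terms cancel in pairs.


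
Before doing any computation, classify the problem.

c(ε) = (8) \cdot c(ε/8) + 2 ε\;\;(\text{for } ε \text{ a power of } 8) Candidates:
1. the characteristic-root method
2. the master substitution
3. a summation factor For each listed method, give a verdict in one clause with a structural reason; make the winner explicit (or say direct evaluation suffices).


Best approach: the master substitution — the argument contracts 8-fold per step: reindex ε exponentially and solve the linear recurrence in the new index.
- the characteristic-root method — a divided-index call is not the fixed-shift linear shape that characteristic roots solve.
- the master substitution: applicable, and directly so.
- a summation factor: a divided-index call is outside the fixed-shift first-order family a summation factor normalizes.


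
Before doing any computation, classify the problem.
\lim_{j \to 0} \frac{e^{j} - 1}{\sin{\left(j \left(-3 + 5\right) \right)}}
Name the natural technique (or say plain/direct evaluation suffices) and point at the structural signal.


Verdict: l'Hôpital's rule (0/0) — plug in 0: top and bottom both hit zero, so differentiate each and retry. One could equally expand both pieces locally and compare leading terms; the rule does that in one stroke.


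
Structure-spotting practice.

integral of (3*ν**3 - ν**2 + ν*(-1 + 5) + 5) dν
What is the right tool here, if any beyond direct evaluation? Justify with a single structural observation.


Best approach: no special technique — nothing composite, nothing rational, nothing trigonometric — each constant-multiple power of ν integrates by the power rule alone.


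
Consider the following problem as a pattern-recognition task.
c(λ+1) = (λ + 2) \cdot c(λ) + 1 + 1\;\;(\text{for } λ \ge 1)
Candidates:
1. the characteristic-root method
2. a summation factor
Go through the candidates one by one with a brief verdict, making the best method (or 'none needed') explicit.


Verdict: a summation factor — first-order, linear, moving coefficient λ + 2: the discrete analogue of an integrating factor handles it.
- the characteristic-root method — the coefficients change with the index, which the root method cannot absorb.
- a summation factor — applies; the problem has the shape this method handles.


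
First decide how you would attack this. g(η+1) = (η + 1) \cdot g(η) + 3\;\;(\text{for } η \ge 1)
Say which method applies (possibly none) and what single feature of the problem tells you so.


Technique: a summation factor — first-order, linear, moving coefficient η + 1: the discrete analogue of an integrating factor handles it.


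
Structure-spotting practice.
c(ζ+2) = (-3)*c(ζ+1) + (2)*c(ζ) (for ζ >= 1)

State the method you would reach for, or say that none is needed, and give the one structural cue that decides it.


Best approach: the characteristic-root method — every coefficient is a fixed number and the forcing is zero — substitute r^ζ and read off the root equation.


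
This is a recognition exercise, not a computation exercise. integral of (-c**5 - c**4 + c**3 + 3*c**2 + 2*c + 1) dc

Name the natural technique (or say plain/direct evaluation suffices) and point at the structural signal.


Diagnosis: no special technique — a term-by-term power-rule job in c; no substitution or rearrangement earns its keep here.


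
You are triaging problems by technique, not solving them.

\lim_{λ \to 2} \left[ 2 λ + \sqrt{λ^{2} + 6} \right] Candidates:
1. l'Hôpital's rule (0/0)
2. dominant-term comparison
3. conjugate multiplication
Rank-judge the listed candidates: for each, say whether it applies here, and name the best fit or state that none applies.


Technique: no special technique — the expression is continuous at 2 — substitute and evaluate; no indeterminate form appears.
- l'Hôpital's rule (0/0): evaluation at the point is determinate, so the rule has nothing to repair.
- dominant-term comparison — this limit is not decided by comparing polynomial growth at infinity.
- conjugate multiplication: rationalization has no target — no divergent radical difference appears.


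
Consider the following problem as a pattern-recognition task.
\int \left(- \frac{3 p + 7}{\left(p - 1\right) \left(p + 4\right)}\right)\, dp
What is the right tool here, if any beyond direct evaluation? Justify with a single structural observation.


Diagnosis: partial fractions — a proper rational integrand whose denominator splits into simpler factors — decompose into partial fractions first.


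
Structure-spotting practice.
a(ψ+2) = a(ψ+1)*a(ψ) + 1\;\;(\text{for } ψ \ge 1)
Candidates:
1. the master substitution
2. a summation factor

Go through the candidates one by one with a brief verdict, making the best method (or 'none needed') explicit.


Best approach: no special technique — the unknown enters the rule nonlinearly, not as a weighted sum — no linear method is even well-posed.
- the master substitution: there is no divide-the-index recursive argument.
- a summation factor — no summation factor applies — the rule is not linear in the sequence values.


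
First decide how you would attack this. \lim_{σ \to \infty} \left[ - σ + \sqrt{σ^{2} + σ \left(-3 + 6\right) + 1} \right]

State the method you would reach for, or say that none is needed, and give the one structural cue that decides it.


Best approach: conjugate multiplication — neither \sqrt{σ^{2} + σ \left(-3 + 6\right) + 1} nor σ converges alone, so rewrite their difference as a conjugate-rationalized quotient first.


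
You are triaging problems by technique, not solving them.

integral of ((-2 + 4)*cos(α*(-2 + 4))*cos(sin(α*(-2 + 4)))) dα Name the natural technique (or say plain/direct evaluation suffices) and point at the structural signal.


Best approach: u-substitution — viewed as a product, the integrand is a composition evaluated at sin(α*(-2 + 4)) times (a constant multiple of) that inner expression's derivative, so u = sin(α*(-2 + 4)) makes it elementary.


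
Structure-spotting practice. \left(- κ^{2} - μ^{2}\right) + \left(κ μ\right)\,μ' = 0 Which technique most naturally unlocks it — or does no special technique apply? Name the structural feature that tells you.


Best approach: the homogeneous substitution — the slope's numerator and denominator have matching total degree, so it depends only on μ/κ and the ratio substitution collapses it. Rearranged, this also fits the Bernoulli template directly; the homogeneous substitution reads the structure without the rearrangement.


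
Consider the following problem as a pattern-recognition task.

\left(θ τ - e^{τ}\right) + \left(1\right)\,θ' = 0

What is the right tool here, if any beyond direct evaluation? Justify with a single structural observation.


Verdict: a linear integrating factor — first power of θ, nonzero forcing: the integrating-factor recipe applies verbatim with p = τ.


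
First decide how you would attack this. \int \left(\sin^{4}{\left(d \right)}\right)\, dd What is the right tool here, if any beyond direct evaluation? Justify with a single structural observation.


Method: a trigonometric identity — the exponent on \sin^{4}{\left(d \right)} is even — the power-reduction identity is the standard preprocessing step.


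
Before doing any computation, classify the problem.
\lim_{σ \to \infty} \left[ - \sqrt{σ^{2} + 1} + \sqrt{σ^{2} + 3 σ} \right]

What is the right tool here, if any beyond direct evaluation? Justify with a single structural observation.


Method: conjugate multiplication — \sqrt{σ^{2} + 3 σ} and \sqrt{σ^{2} + 1} both blow up, but their difference is tame once the conjugate rationalizes it.


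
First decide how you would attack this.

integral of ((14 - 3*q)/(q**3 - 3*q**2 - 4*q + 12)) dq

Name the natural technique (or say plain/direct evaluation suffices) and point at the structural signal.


Technique: partial fractions — q**3 - 3*q**2 - 4*q + 12 splits into linear pieces, so the quotient is a sum of simple fractions — decompose before integrating.


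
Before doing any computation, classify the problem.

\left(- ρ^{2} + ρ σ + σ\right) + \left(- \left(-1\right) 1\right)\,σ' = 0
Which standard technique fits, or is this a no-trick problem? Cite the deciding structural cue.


Verdict: a linear integrating factor — the unknown enters only to the first power against a nonzero forcing term — the integrating-factor template applies directly.


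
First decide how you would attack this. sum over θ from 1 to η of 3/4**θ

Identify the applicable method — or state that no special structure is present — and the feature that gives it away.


Verdict: the geometric series formula — consecutive terms stand in a fixed index-free ratio — the geometric sum formula closes it.


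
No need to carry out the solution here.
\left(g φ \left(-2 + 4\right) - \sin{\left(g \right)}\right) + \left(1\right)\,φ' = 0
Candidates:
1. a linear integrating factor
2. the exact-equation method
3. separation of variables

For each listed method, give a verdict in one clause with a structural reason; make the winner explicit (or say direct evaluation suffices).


Method: a linear integrating factor — the unknown enters only to the first power against a nonzero forcing term — the integrating-factor template applies directly.
- a linear integrating factor — a fit — the right tool for this form.
- the exact-equation method: exactness fails on the nose — the mixed partials do not match.
- separation of variables: no algebra isolates the independent variable on one side and the unknown on the other.


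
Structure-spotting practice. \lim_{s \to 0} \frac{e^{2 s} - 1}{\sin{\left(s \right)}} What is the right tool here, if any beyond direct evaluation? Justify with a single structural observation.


Method: l'Hôpital's rule (0/0) — plug in 0: top and bottom both hit zero, so differentiate each and retry. Known elementary limits would finish this too — the rule just bypasses the case analysis.


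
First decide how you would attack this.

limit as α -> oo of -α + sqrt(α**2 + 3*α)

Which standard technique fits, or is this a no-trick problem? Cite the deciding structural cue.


Method: conjugate multiplication — the difference sqrt(α**2 + 3*α) - α is an ∞ − ∞ stalemate; its conjugate partner breaks the tie.


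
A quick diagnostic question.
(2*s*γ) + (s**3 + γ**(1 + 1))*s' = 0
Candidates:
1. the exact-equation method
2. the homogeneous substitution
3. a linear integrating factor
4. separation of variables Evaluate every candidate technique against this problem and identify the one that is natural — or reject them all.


Method: the exact-equation method — d/ds of 2*s*γ equals d/dγ of (s**3 + γ**(1 + 1)): the form is a total differential of one potential — integrate it exactly.
- the exact-equation method: yes, a natural case for it.
- the homogeneous substitution — rescaling both variables together changes the slope, so no ratio substitution collapses it.
- a linear integrating factor — the unknown enters nonlinearly (through a power, a denominator, or a transcendental function), which the linear integrating-factor recipe cannot absorb as-is — any repair would come from a preliminary substitution, not the factor.
- separation of variables: the two dependences are entangled, not a clean product of one-variable pieces.


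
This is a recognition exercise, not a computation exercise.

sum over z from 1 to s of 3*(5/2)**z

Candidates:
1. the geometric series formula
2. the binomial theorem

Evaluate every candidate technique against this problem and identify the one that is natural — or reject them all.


Best approach: the geometric series formula — term-over-term division gives 5/2 every time — index-free ratio, geometric sum formula applies.
- the geometric series formula: applies; the problem has the shape this method handles.
- the binomial theorem: no binomial coefficients pair with matched powers.


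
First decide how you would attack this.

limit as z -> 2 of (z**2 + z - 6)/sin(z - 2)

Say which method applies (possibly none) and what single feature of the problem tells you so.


Diagnosis: l'Hôpital's rule (0/0) — the 0/0 form at 2 is the signature situation for l'Hôpital's rule. The standard small-argument limits would also carry it; the rule is the systematic route.


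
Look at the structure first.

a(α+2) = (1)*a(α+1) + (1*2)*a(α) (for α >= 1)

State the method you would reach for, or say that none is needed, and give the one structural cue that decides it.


Best approach: the characteristic-root method — the recurrence treats every index alike (constant coefficients, no forcing) — precisely the regime where r^α trials close it.


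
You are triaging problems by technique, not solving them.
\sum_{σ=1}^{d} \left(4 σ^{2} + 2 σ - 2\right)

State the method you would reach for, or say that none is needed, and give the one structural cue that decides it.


Diagnosis: no special technique — nothing telescopes and nothing is geometric; polynomial terms in σ sum term by term.


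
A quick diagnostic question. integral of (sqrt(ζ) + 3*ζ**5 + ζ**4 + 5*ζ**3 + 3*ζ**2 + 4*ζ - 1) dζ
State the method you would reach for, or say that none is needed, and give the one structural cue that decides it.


Verdict: no special technique — every term is a constant multiple of a power of ζ; term-wise power-rule integration needs no preliminary transformation.


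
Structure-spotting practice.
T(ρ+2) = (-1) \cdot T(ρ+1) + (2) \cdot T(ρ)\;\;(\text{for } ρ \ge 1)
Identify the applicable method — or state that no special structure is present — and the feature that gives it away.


Diagnosis: the characteristic-root method — shift-invariance with fixed coefficients calls for exponential trials; the characteristic polynomial finds every r^ρ.


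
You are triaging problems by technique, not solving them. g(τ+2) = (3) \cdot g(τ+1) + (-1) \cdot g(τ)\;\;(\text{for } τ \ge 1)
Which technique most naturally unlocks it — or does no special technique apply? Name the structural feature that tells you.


Best approach: the characteristic-root method — the recurrence is linear and homogeneous with constant coefficients, so the ansatz r^τ turns it into a polynomial equation for r.


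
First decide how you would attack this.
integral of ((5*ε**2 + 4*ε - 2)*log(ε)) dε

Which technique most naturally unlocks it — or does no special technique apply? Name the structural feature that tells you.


Best approach: integration by parts — a polynomial next to log(ε): integrate the polynomial, differentiate the log, and the integral simplifies in one pass.


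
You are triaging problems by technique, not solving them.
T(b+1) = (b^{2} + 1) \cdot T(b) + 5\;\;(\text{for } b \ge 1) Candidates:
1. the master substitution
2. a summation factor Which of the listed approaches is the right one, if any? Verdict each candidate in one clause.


Diagnosis: a summation factor — an index-dependent multiplier b^{2} + 1 rules out characteristic roots; a summation factor converts it to a pure difference.
- the master substitution — no fixed divisor shrinks the index between calls.
- a summation factor — applicable, and directly so.


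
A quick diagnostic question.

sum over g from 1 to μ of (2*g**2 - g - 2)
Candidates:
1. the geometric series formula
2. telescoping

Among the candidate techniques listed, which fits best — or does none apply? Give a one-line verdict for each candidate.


Diagnosis: no special technique — Faulhaber territory: sum each constant-multiple power of g with its closed-form formula, no trick required.
- the geometric series formula — the ratio of consecutive terms depends on the index.
- telescoping — neither a shifted-difference shape nor integer-spaced poles are present.


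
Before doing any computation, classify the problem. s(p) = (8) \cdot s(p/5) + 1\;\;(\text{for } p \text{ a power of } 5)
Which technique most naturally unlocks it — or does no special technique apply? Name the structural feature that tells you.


Technique: the master substitution — the argument shrinks by the factor 5, so measure the index on a logarithmic scale and the recursion becomes a shift.


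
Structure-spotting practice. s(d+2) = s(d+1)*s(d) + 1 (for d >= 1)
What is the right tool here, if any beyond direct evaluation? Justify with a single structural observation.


Technique: no special technique — a nonlinear dependence on earlier terms breaks linearity, and with it every superposition-based closed form.


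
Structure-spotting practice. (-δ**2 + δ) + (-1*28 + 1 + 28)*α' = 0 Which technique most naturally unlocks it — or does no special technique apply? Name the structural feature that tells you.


Method: no special technique — solved for the derivative, α never appears on the right — this is a direct integration in δ, not a differential-equations problem at heart.


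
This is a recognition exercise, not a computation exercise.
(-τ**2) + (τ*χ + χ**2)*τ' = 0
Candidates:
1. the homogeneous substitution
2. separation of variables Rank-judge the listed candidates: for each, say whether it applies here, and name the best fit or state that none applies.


Best approach: the homogeneous substitution — the slope is degree-zero homogeneous: the ratio substitution v = τ/χ collapses it. Rewriting — with the variables' roles exchanged where the shape demands it — would expose a Bernoulli structure too; the homogeneous substitution simply reads the degrees directly.
- the homogeneous substitution — applicable, and directly so.
- separation of variables — no division isolates the independent variable from the unknown.


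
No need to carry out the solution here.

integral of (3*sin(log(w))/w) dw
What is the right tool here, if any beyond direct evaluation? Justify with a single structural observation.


Method: u-substitution — collected, the integrand has one factor that is, up to a constant, the derivative of an inner expression the rest depends on — substitute for that inner expression.


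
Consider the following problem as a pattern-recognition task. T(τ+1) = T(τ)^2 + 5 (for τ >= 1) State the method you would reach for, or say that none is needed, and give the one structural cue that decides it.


Verdict: no special technique — each new value is a nonlinear function of earlier ones — scaling arguments and superposition both fail.


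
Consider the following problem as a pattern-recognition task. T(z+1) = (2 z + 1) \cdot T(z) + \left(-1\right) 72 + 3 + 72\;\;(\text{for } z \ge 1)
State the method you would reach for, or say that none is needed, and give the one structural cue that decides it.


Best approach: a summation factor — rescale the sequence by the product of the weights 2 z + 1 so far — the recurrence collapses to a plain running sum.


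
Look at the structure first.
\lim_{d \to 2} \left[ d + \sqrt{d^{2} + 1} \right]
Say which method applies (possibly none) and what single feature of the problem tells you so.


Technique: no special technique — the expression is continuous at the evaluation point — substitute directly; no indeterminate form appears.


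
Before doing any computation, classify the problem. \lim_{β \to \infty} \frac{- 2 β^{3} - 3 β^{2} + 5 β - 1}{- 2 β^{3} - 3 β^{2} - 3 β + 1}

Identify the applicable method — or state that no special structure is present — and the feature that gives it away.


Verdict: dominant-term comparison — divide through by the highest power of β; every lower-order term dies and the dominant terms decide the limit. As a single quotient, the ∞/∞ shape would yield to repeated differentiation as well — the growth comparison gets there in one look.


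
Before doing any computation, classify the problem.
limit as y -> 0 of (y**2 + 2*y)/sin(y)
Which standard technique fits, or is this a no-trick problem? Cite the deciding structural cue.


Method: l'Hôpital's rule (0/0) — substituting 0 gives 0 over 0; differentiate top and bottom once and re-evaluate. The standard small-argument limits would also carry it; the rule is the systematic route.


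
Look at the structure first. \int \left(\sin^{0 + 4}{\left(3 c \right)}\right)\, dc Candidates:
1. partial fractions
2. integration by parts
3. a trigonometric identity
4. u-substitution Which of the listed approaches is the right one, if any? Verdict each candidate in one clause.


Technique: a trigonometric identity — \sin^{0 + 4}{\left(3 c \right)} calls for power reduction: rewrite via double angles before any antiderivative is attempted.
- partial fractions: the expression is not a ratio of polynomials that decomposes further.
- integration by parts: not the natural route: no polynomial-kernel product appears — a recursive parts reduction of the trigonometric product exists, but the identity rewrite is direct.
- a trigonometric identity — applies; the problem has the shape this method handles.
- u-substitution — no subexpression of the integrand pairs with its own derivative as a factor — individual terms may offer their own substitutions, but any change of variable covering the whole integral would have to be constructed from outside the expression.


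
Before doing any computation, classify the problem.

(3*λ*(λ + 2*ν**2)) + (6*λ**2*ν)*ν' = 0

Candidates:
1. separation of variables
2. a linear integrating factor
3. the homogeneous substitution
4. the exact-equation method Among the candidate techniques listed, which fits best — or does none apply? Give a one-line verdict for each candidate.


Verdict: the exact-equation method — equality of cross partials is the green light — assemble the potential function term by term.
- separation of variables: the two dependences are entangled, not a clean product of one-variable pieces.
- a linear integrating factor: the unknown enters nonlinearly (through a power, a denominator, or a transcendental function), which the linear integrating-factor recipe cannot absorb as-is — any repair would come from a preliminary substitution, not the factor.
- the homogeneous substitution: the slope changes under joint rescaling, failing the degree-zero test.
- the exact-equation method — yes — fits the structure here.


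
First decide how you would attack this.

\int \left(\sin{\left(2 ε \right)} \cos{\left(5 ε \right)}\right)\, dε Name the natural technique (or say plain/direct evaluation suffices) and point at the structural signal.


Technique: a trigonometric identity — two sinusoids at different rates multiply in \sin{\left(2 ε \right)} \cos{\left(5 ε \right)}; the product-to-sum identity uncouples them.


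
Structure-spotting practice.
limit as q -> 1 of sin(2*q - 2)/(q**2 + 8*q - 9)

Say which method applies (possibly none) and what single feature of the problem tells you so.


Technique: l'Hôpital's rule (0/0) — plug in 1: top and bottom both hit zero, so differentiate each and retry. A first-order expansion at the point is an equally standard path; the rule packages it.


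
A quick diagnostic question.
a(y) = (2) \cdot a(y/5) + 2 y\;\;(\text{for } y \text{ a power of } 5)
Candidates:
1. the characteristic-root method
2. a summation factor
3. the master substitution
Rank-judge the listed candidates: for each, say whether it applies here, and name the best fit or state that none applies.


Verdict: the master substitution — treat m = log base 5 of y as the new clock: one recursion step advances m by one while y scales by 5.
- the characteristic-root method: a divided-index call is not the fixed-shift linear shape that characteristic roots solve.
- a summation factor — a divided-index call is outside the fixed-shift first-order family a summation factor normalizes.
- the master substitution: applicable, and directly so.


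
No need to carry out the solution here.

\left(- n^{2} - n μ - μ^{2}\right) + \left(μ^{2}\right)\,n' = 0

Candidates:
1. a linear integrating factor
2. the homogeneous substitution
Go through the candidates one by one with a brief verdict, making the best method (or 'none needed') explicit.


Verdict: the homogeneous substitution — the slope is degree-zero homogeneous: the ratio substitution v = n/μ collapses it.
- a linear integrating factor: a nonlinear term in the unknown puts this outside the integrating-factor template.
- the homogeneous substitution — applicable, and directly so.


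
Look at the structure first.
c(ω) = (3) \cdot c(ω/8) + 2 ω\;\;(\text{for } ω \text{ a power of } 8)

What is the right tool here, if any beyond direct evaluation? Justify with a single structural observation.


Technique: the master substitution — the argument contracts 8-fold per step: reindex ω exponentially and solve the linear recurrence in the new index.


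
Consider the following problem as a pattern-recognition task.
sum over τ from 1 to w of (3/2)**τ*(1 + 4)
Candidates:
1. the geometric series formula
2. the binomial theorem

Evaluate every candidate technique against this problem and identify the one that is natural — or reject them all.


Best approach: the geometric series formula — term-over-term division gives 3/2 every time — index-free ratio, geometric sum formula applies.
- the geometric series formula: applies; the problem has the shape this method handles.
- the binomial theorem: no binomial coefficients pair up with complementary powers here.


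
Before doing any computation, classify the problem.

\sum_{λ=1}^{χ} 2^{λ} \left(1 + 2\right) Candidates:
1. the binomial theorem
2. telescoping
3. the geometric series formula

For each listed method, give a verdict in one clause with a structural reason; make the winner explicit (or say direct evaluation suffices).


Verdict: the geometric series formula — the ratio of consecutive terms is the constant 2, independent of the index — a geometric sum.
- the binomial theorem: there is no sum-raised-to-a-power identity hiding in these terms.
- telescoping — the terms as presented offer no neighboring cancellation — a telescoping rewrite may exist, but the displayed structure does not hand one over.
- the geometric series formula: yes — fits the structure here.


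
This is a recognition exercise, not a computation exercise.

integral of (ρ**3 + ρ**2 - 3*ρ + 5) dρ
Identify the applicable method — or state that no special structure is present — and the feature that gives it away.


Diagnosis: no special technique — every term is a constant multiple of a power of ρ; term-wise power-rule integration needs no preliminary transformation.


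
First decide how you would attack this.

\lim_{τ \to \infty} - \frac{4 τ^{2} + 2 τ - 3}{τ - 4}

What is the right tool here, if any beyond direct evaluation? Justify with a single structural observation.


Method: dominant-term comparison — divide through by the highest power of τ; every lower-order term dies and the dominant terms decide the limit. Differentiating the expression as a single quotient would eventually settle it as well; matching dominant growth settles it immediately.


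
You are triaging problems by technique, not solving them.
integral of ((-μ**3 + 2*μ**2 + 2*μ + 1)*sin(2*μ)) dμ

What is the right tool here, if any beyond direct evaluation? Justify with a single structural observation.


Method: integration by parts — -μ**3 + 2*μ**2 + 2*μ + 1 dies after finitely many derivatives while sin(2*μ) cycles under integration — the tabular/parts setup.
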